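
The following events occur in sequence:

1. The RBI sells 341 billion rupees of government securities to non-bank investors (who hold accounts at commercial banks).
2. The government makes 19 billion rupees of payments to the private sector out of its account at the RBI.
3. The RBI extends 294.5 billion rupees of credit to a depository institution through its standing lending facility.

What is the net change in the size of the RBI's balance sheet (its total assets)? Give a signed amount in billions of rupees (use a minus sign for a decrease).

-46.5 billion

Asset sale (to non-banks) 341 billion rupees: an RBI asset is shed → −341B.
Government spending 19 billion rupees: only the composition of liabilities changes → 0.
Discount-window loan 294.5 billion rupees: an RBI asset is acquired → +294.5B.
Net: −341 + 0 + 294.5 = -46.5 billion.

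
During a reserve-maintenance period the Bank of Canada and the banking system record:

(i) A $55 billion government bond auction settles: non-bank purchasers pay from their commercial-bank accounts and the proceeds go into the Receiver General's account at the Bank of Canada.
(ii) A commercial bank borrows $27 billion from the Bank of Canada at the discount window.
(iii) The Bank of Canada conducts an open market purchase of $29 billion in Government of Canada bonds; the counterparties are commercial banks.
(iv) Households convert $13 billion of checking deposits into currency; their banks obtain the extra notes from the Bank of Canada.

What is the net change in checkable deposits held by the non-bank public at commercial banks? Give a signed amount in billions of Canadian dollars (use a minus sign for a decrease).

-$68 billion

Government account inflow $55 billion: non-bank counterparties' bank balances fall → −$55B.
Discount-window loan $27 billion: the counterparty is a bank, so public deposits are unchanged → 0.
OMO purchase (from banks) $29 billion: the counterparty is a bank, so public deposits are unchanged → 0.
Currency withdrawal $13 billion: non-bank counterparties' bank balances fall → −$13B.
Net: −55 + 0 + 0 − 13 = -$68 billion.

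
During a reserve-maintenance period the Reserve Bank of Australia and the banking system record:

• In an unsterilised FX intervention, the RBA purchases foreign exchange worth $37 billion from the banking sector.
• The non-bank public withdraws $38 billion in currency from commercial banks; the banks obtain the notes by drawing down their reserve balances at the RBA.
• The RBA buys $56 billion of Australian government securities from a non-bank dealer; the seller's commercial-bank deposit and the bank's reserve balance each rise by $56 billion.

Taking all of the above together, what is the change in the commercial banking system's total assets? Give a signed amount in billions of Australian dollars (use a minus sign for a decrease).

RBA balance sheet:
  Assets:      Securities +$56B, Foreign assets +$37B
  Liabilities: Bank reserves +$55B, Currency in circulation +$38B
Commercial banking system:
  Assets:      Reserves at CB +$55B, Foreign assets −$37B
  Liabilities: Checkable deposits +$18B
Change in total bank assets = +$18 billion.

+$18 billion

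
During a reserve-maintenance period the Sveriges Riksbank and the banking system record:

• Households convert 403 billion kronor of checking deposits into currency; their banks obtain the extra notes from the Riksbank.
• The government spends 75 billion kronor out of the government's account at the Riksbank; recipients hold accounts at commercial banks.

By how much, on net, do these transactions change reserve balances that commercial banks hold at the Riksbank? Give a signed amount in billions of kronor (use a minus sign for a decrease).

-328 billion

Currency withdrawal 403 billion kronor: banks swap reserves for currency → −403B.
Government spending 75 billion kronor: government payments flow into bank reserve accounts → +75B.
Net: −403 + 75 = -328 billion.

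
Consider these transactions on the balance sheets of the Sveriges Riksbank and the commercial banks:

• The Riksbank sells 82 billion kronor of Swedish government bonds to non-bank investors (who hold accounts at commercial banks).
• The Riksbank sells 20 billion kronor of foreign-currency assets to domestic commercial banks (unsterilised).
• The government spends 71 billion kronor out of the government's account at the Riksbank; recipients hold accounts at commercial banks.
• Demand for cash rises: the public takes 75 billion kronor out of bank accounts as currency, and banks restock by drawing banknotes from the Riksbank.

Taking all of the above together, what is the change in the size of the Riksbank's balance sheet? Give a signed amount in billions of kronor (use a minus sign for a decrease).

Asset sale (to non-banks) 82 billion kronor: a Riksbank asset is shed → −82B.
FX sale 20 billion kronor: a Riksbank asset is shed → −20B.
Government spending 71 billion kronor: only the composition of liabilities changes → 0.
Currency withdrawal 75 billion kronor: only the composition of liabilities changes → 0.
Net: −82 − 20 + 0 + 0 = -102 billion.

-102 billion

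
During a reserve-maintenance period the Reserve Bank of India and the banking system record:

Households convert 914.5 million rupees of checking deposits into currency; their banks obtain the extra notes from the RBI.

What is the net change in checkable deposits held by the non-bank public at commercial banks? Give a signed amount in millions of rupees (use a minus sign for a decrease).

RBI balance sheet:
  Assets:      no change
  Liabilities: Bank reserves −914.5M, Currency in circulation +914.5M
Commercial banking system:
  Assets:      Reserves at CB −914.5M
  Liabilities: Checkable deposits −914.5M
So the change in checkable deposits held by the non-bank public at commercial banks is -914.5 million.

-914.5 million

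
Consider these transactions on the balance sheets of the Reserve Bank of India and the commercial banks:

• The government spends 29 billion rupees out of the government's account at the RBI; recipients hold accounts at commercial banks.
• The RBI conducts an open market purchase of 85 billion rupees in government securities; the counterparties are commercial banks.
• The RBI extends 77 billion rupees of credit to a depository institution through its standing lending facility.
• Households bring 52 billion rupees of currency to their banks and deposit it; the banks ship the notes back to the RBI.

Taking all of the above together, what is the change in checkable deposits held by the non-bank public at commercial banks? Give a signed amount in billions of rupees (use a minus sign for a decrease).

Government spending 29 billion rupees: non-bank counterparties' bank balances rise → +29B.
OMO purchase (from banks) 85 billion rupees: the counterparty is a bank, so public deposits are unchanged → 0.
Discount-window loan 77 billion rupees: the counterparty is a bank, so public deposits are unchanged → 0.
Currency deposit 52 billion rupees: non-bank counterparties' bank balances rise → +52B.
Net: 29 + 0 + 0 + 52 = +81 billion.

+81 billion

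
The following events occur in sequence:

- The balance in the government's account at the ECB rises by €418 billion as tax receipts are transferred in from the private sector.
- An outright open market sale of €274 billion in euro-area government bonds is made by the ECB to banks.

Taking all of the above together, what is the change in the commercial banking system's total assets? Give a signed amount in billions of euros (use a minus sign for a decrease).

-€418 billion

Government account inflow €418 billion: bank balance sheets shrink → −€418B.
OMO sale (to banks) €274 billion: just an asset swap on bank balance sheets → 0.
Net: −418 + 0 = -€418 billion.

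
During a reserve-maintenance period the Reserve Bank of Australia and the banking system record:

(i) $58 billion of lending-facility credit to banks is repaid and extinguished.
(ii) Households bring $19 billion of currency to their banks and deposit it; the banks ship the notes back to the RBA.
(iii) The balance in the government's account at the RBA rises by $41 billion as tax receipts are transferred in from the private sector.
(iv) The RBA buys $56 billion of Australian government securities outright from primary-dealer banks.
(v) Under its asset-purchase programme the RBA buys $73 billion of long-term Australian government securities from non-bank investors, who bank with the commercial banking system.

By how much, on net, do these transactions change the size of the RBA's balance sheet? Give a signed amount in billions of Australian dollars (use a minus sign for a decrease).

Discount-window repayment $58 billion: an RBA asset is shed → −$58B.
Currency deposit $19 billion: only the composition of liabilities changes → 0.
Government account inflow $41 billion: only the composition of liabilities changes → 0.
OMO purchase (from banks) $56 billion: an RBA asset is acquired → +$56B.
Asset purchase (from non-banks) $73 billion: an RBA asset is acquired → +$73B.
Net: −58 + 0 + 0 + 56 + 73 = +$71 billion.

+$71 billion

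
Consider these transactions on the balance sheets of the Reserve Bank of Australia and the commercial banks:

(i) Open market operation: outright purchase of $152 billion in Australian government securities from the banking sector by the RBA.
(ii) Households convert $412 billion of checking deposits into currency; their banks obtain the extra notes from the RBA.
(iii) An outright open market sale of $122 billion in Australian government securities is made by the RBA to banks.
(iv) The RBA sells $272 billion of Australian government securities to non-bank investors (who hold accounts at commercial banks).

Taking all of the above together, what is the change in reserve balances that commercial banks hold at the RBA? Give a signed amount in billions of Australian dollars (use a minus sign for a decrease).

OMO purchase (from banks) $152 billion: the RBA pays by crediting reserve accounts → +$152B.
Currency withdrawal $412 billion: banks swap reserves for currency → −$412B.
OMO sale (to banks) $122 billion: the buying banks pay out of their reserve balances → −$122B.
Asset sale (to non-banks) $272 billion: the non-bank buyers' banks settle from reserves → −$272B.
Net: 152 − 412 − 122 − 272 = -$654 billion.

-$654 billion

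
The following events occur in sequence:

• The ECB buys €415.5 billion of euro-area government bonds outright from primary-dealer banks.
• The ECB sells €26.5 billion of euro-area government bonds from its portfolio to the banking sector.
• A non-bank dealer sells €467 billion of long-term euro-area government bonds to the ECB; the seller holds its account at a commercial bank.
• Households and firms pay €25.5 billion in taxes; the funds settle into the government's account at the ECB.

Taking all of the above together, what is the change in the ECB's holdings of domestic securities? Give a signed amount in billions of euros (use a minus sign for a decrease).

OMO purchase (from banks) €415.5 billion: securities added to the ECB's portfolio → +€415.5B.
OMO sale (to banks) €26.5 billion: securities removed from the ECB's portfolio → −€26.5B.
Asset purchase (from non-banks) €467 billion: securities added to the ECB's portfolio → +€467B.
Government account inflow €25.5 billion: the ECB's securities portfolio is untouched → 0.
Net: 415.5 − 26.5 + 467 + 0 = +€856 billion.

+€856 billion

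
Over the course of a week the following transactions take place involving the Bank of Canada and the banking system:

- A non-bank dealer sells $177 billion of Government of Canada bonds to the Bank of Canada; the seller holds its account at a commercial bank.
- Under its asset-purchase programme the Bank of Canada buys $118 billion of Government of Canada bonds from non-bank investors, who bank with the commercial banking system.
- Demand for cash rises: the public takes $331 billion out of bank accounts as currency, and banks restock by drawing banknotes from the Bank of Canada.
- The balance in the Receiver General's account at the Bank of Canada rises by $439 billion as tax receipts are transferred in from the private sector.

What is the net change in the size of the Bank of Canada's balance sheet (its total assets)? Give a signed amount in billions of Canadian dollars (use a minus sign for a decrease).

+$295 billion

Asset purchase (from non-banks) $177 billion: a Bank of Canada asset is acquired → +$177B.
Asset purchase (from non-banks) $118 billion: a Bank of Canada asset is acquired → +$118B.
Currency withdrawal $331 billion: only the composition of liabilities changes → 0.
Government account inflow $439 billion: only the composition of liabilities changes → 0.
Net: 177 + 118 + 0 + 0 = +$295 billion.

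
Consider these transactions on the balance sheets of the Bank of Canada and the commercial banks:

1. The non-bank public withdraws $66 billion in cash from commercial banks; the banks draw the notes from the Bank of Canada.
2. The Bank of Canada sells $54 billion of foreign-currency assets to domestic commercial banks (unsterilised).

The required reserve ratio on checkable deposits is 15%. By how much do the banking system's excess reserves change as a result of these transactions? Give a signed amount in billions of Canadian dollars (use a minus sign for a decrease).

Currency withdrawal $66 billion: reserves −$66B, deposits −$66B.
FX sale $54 billion: reserves −$54B, deposits 0.
Totals: Δreserves = −$120B, Δdeposits = −$66B.
Δrequired reserves = 15% × −$66B = −$9.9B.
Δexcess reserves = Δreserves − Δrequired = −$120B − (−$9.9B) = -$110.1 billion.

-$110.1 billion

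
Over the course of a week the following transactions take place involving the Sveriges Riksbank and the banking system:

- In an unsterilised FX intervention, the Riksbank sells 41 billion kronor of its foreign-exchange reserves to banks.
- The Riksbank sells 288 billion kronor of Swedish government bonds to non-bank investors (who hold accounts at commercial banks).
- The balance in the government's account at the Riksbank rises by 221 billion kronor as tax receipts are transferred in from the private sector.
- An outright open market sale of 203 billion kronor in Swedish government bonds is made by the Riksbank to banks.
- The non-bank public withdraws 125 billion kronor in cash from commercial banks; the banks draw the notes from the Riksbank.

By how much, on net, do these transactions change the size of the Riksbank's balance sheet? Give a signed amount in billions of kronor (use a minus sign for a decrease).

-532 billion

FX sale 41 billion kronor: a Riksbank asset is shed → −41B.
Asset sale (to non-banks) 288 billion kronor: a Riksbank asset is shed → −288B.
Government account inflow 221 billion kronor: only the composition of liabilities changes → 0.
OMO sale (to banks) 203 billion kronor: a Riksbank asset is shed → −203B.
Currency withdrawal 125 billion kronor: only the composition of liabilities changes → 0.
Net: −41 − 288 + 0 − 203 + 0 = -532 billion.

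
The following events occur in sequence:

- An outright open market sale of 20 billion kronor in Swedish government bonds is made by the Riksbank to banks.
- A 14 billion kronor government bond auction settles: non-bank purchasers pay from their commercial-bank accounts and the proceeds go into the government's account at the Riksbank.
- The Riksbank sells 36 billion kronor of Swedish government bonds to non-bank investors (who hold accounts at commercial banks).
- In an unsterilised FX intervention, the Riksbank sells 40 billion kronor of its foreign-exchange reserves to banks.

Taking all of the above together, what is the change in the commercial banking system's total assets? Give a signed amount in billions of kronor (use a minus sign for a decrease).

-50 billion

OMO sale (to banks) 20 billion kronor: just an asset swap on bank balance sheets → 0.
Government account inflow 14 billion kronor: bank balance sheets shrink → −14B.
Asset sale (to non-banks) 36 billion kronor: bank balance sheets shrink → −36B.
FX sale 40 billion kronor: just an asset swap on bank balance sheets → 0.
Net: 0 − 14 − 36 + 0 = -50 billion.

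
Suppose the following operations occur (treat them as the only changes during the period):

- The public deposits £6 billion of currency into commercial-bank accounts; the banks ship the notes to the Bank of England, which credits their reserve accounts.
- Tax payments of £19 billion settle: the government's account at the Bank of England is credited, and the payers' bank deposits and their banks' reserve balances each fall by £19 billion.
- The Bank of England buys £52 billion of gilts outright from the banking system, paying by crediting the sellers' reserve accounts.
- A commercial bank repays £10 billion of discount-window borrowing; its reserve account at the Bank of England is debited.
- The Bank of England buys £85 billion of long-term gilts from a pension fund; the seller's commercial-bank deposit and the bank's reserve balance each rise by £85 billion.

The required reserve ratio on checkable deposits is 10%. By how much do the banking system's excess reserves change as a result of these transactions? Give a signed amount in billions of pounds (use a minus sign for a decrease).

+£106.8 billion

Currency deposit £6 billion: reserves +£6B, deposits +£6B.
Government account inflow £19 billion: reserves −£19B, deposits −£19B.
OMO purchase (from banks) £52 billion: reserves +£52B, deposits 0.
Discount-window repayment £10 billion: reserves −£10B, deposits 0.
Asset purchase (from non-banks) £85 billion: reserves +£85B, deposits +£85B.
Totals: Δreserves = +£114B, Δdeposits = +£72B.
Δrequired reserves = 10% × +£72B = +£7.2B.
Δexcess reserves = Δreserves − Δrequired = +£114B − (+£7.2B) = +£106.8 billion.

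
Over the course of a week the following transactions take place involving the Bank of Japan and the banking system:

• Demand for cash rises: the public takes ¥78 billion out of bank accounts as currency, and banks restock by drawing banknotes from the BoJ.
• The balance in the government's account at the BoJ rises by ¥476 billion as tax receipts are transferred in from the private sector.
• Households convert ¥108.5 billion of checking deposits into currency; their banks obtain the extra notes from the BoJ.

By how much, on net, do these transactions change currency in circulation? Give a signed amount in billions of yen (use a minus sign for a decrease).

+¥186.5 billion

BoJ balance sheet:
  Assets:      no change
  Liabilities: Bank reserves −¥662.5B, Currency in circulation +¥186.5B, Government deposits +¥476B
So the change in currency in circulation is +¥186.5 billion.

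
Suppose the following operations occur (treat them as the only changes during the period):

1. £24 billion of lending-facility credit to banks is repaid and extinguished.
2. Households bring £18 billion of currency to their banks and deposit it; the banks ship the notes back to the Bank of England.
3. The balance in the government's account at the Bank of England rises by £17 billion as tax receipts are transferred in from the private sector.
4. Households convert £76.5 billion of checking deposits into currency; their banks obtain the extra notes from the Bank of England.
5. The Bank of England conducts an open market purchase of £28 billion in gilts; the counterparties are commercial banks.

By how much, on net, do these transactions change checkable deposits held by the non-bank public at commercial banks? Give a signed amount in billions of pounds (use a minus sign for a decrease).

-£75.5 billion

Discount-window repayment £24 billion: the counterparty is a bank, so public deposits are unchanged → 0.
Currency deposit £18 billion: non-bank counterparties' bank balances rise → +£18B.
Government account inflow £17 billion: non-bank counterparties' bank balances fall → −£17B.
Currency withdrawal £76.5 billion: non-bank counterparties' bank balances fall → −£76.5B.
OMO purchase (from banks) £28 billion: the counterparty is a bank, so public deposits are unchanged → 0.
Net: 0 + 18 − 17 − 76.5 + 0 = -£75.5 billion.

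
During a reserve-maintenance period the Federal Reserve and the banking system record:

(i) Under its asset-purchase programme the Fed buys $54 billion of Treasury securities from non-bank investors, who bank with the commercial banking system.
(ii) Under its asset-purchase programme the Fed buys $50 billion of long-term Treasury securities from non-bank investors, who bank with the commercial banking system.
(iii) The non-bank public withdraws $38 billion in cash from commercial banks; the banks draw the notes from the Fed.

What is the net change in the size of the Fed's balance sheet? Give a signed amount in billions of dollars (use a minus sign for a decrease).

+$104 billion

Fed balance sheet:
  Assets:      Securities +$104B
  Liabilities: Bank reserves +$66B, Currency in circulation +$38B
Change in total Fed assets = +$104 billion.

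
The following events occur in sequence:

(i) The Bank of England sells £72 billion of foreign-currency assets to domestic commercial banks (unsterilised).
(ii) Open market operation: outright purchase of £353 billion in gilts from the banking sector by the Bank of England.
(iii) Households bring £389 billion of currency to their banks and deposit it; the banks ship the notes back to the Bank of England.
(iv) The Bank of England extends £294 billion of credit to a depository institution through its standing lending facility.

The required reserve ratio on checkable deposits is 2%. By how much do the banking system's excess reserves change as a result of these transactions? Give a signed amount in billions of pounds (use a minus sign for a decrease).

+£956.22 billion

FX sale £72 billion: reserves −£72B, deposits 0.
OMO purchase (from banks) £353 billion: reserves +£353B, deposits 0.
Currency deposit £389 billion: reserves +£389B, deposits +£389B.
Discount-window loan £294 billion: reserves +£294B, deposits 0.
Totals: Δreserves = +£964B, Δdeposits = +£389B.
Δrequired reserves = 2% × +£389B = +£7.78B.
Δexcess reserves = Δreserves − Δrequired = +£964B − (+£7.78B) = +£956.22 billion.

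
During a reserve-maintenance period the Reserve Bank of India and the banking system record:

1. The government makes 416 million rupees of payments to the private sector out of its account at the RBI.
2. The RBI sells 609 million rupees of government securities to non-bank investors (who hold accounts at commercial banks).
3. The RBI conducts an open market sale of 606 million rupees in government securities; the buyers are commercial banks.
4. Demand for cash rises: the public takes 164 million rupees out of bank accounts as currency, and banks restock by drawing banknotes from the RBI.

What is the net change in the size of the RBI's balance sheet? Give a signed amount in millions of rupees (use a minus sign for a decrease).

Government spending 416 million rupees: only the composition of liabilities changes → 0.
Asset sale (to non-banks) 609 million rupees: an RBI asset is shed → −609M.
OMO sale (to banks) 606 million rupees: an RBI asset is shed → −606M.
Currency withdrawal 164 million rupees: only the composition of liabilities changes → 0.
Net: 0 − 609 − 606 + 0 = -1215 million.

-1215 million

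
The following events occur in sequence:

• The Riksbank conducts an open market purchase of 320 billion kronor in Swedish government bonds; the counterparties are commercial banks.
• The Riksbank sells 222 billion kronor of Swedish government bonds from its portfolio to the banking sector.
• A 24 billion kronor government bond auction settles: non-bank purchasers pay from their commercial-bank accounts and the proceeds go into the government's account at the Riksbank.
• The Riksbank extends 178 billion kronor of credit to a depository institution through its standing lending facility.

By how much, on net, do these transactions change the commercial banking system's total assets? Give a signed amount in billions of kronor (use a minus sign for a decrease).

Riksbank balance sheet:
  Assets:      Securities +98B, Loans to banks +178B
  Liabilities: Bank reserves +252B, Government deposits +24B
Commercial banking system:
  Assets:      Reserves at CB +252B, Securities −98B
  Liabilities: Checkable deposits −24B, Borrowings from CB +178B
Change in total bank assets = +154 billion.

+154 billion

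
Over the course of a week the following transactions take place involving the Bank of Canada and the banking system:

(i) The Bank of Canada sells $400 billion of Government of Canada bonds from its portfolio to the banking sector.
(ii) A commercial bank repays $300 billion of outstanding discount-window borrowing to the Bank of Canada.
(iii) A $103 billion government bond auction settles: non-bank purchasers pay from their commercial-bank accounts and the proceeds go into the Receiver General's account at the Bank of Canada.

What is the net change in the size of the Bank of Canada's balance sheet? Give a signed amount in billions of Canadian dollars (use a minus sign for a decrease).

-$700 billion

OMO sale (to banks) $400 billion: a Bank of Canada asset is shed → −$400B.
Discount-window repayment $300 billion: a Bank of Canada asset is shed → −$300B.
Government account inflow $103 billion: only the composition of liabilities changes → 0.
Net: −400 − 300 + 0 = -$700 billion.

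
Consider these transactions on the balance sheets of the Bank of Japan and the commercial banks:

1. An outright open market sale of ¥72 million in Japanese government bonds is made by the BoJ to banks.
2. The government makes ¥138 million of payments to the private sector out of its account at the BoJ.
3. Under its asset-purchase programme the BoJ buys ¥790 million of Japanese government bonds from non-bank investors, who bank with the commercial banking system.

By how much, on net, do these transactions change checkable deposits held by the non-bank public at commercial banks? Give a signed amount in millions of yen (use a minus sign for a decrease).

+¥928 million

OMO sale (to banks) ¥72 million: the counterparty is a bank, so public deposits are unchanged → 0.
Government spending ¥138 million: non-bank counterparties' bank balances rise → +¥138M.
Asset purchase (from non-banks) ¥790 million: non-bank counterparties' bank balances rise → +¥790M.
Net: 0 + 138 + 790 = +¥928 million.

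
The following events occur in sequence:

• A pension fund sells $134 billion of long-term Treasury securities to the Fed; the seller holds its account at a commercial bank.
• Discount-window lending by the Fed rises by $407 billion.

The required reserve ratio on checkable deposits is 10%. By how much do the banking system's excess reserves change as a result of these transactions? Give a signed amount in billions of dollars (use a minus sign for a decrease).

+$527.6 billion

Asset purchase (from non-banks) $134 billion: reserves +$134B, deposits +$134B.
Discount-window loan $407 billion: reserves +$407B, deposits 0.
Totals: Δreserves = +$541B, Δdeposits = +$134B.
Δrequired reserves = 10% × +$134B = +$13.4B.
Δexcess reserves = Δreserves − Δrequired = +$541B − (+$13.4B) = +$527.6 billion.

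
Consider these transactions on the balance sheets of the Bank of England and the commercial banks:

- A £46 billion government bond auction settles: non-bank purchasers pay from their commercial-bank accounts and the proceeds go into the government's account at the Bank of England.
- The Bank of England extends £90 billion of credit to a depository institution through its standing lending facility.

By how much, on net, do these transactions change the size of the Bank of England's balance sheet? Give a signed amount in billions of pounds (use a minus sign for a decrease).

Government account inflow £46 billion: only the composition of liabilities changes → 0.
Discount-window loan £90 billion: a Bank of England asset is acquired → +£90B.
Net: 0 + 90 = +£90 billion.

+£90 billion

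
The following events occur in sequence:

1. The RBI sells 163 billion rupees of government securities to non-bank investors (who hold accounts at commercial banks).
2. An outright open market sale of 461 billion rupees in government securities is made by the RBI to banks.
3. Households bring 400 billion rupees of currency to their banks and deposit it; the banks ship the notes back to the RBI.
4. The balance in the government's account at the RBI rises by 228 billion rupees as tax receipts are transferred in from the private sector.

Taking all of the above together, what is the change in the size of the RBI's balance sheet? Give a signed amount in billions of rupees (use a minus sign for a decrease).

-624 billion

Asset sale (to non-banks) 163 billion rupees: an RBI asset is shed → −163B.
OMO sale (to banks) 461 billion rupees: an RBI asset is shed → −461B.
Currency deposit 400 billion rupees: only the composition of liabilities changes → 0.
Government account inflow 228 billion rupees: only the composition of liabilities changes → 0.
Net: −163 − 461 + 0 + 0 = -624 billion.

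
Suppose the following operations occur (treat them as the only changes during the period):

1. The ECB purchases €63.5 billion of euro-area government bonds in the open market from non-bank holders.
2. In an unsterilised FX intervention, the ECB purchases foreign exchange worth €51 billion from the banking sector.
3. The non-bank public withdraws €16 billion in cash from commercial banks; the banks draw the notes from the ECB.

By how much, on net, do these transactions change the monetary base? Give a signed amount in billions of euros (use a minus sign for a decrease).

Asset purchase (from non-banks) €63.5 billion: ECB balance sheet expands → +€63.5B.
FX purchase €51 billion: ECB balance sheet expands → +€51B.
Currency withdrawal €16 billion: just a shift between currency and reserves — both are base money → 0.
Net: 63.5 + 51 + 0 = +€114.5 billion.

+€114.5 billion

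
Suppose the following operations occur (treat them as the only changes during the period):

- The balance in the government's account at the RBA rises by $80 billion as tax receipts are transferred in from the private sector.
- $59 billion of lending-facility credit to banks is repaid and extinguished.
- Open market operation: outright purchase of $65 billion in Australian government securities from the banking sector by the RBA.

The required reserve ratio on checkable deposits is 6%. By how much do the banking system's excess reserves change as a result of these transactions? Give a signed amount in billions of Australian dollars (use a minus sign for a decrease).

Government account inflow $80 billion: reserves −$80B, deposits −$80B.
Discount-window repayment $59 billion: reserves −$59B, deposits 0.
OMO purchase (from banks) $65 billion: reserves +$65B, deposits 0.
Totals: Δreserves = −$74B, Δdeposits = −$80B.
Δrequired reserves = 6% × −$80B = −$4.8B.
Δexcess reserves = Δreserves − Δrequired = −$74B − (−$4.8B) = -$69.2 billion.

-$69.2 billion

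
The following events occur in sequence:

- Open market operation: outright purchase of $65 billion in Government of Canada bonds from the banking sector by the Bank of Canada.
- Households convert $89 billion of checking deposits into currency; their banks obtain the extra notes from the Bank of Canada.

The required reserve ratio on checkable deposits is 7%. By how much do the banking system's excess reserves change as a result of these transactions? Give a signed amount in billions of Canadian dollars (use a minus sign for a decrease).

OMO purchase (from banks) $65 billion: reserves +$65B, deposits 0.
Currency withdrawal $89 billion: reserves −$89B, deposits −$89B.
Totals: Δreserves = −$24B, Δdeposits = −$89B.
Δrequired reserves = 7% × −$89B = −$6.23B.
Δexcess reserves = Δreserves − Δrequired = −$24B − (−$6.23B) = -$17.77 billion.

-$17.77 billion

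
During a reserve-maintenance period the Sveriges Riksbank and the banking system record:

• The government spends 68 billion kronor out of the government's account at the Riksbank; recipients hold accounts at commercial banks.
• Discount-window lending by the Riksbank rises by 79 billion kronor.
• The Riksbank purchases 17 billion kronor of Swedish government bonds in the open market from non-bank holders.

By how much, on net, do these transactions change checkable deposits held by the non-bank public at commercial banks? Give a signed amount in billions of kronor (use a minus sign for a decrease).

+85 billion

Government spending 68 billion kronor: non-bank counterparties' bank balances rise → +68B.
Discount-window loan 79 billion kronor: the counterparty is a bank, so public deposits are unchanged → 0.
Asset purchase (from non-banks) 17 billion kronor: non-bank counterparties' bank balances rise → +17B.
Net: 68 + 0 + 17 = +85 billion.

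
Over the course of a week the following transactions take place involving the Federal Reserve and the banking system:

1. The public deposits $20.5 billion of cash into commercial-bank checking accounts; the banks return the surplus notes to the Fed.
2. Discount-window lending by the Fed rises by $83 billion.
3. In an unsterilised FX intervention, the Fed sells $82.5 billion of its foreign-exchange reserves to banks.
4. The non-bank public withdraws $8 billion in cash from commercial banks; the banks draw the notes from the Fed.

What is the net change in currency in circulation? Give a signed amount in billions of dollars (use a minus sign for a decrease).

-$12.5 billion

Currency deposit $20.5 billion: notes return to the central bank → −$20.5B.
Discount-window loan $83 billion: no currency enters or leaves circulation → 0.
FX sale $82.5 billion: no currency enters or leaves circulation → 0.
Currency withdrawal $8 billion: notes leave the central bank → +$8B.
Net: −20.5 + 0 + 0 + 8 = -$12.5 billion.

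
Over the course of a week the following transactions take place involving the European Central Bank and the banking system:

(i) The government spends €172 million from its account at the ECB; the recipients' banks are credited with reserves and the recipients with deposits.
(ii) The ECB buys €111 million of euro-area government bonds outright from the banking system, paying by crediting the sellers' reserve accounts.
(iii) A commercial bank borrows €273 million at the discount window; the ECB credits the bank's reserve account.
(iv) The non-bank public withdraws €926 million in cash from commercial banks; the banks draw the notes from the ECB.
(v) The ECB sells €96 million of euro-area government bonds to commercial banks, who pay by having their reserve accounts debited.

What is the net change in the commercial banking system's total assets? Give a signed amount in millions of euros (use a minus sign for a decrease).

-€481 million

Government spending €172 million: bank balance sheets expand → +€172M.
OMO purchase (from banks) €111 million: just an asset swap on bank balance sheets → 0.
Discount-window loan €273 million: bank balance sheets expand → +€273M.
Currency withdrawal €926 million: bank balance sheets shrink → −€926M.
OMO sale (to banks) €96 million: just an asset swap on bank balance sheets → 0.
Net: 172 + 0 + 273 − 926 + 0 = -€481 million.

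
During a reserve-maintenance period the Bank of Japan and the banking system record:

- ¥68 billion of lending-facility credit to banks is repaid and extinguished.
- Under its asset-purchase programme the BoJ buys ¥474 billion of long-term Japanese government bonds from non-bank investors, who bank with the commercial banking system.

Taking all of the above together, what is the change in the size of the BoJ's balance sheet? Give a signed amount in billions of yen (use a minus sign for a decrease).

BoJ balance sheet:
  Assets:      Securities +¥474B, Loans to banks −¥68B
  Liabilities: Bank reserves +¥406B
Change in total BoJ assets = +¥406 billion.

+¥406 billion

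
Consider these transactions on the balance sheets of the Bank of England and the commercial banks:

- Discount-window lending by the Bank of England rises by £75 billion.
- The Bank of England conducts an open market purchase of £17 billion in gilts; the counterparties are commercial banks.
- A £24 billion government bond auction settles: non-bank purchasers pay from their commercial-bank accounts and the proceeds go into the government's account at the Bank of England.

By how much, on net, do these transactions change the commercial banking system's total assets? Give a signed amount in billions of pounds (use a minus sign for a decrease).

+£51 billion

Discount-window loan £75 billion: bank balance sheets expand → +£75B.
OMO purchase (from banks) £17 billion: just an asset swap on bank balance sheets → 0.
Government account inflow £24 billion: bank balance sheets shrink → −£24B.
Net: 75 + 0 − 24 = +£51 billion.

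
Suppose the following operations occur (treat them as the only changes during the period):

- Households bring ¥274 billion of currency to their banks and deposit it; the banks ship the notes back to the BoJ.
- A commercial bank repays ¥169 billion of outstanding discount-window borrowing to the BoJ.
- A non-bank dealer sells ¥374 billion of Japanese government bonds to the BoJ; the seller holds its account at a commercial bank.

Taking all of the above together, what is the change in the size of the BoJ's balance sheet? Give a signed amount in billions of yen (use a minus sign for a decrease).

+¥205 billion

BoJ balance sheet:
  Assets:      Securities +¥374B, Loans to banks −¥169B
  Liabilities: Bank reserves +¥479B, Currency in circulation −¥274B
Change in total BoJ assets = +¥205 billion.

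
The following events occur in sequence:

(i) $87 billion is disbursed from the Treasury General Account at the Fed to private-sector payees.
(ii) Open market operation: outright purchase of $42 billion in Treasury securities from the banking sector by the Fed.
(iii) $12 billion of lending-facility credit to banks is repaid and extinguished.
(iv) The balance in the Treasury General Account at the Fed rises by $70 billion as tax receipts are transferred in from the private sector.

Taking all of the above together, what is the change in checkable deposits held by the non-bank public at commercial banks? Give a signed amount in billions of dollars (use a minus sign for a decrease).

+$17 billion

Fed balance sheet:
  Assets:      Securities +$42B, Loans to banks −$12B
  Liabilities: Bank reserves +$47B, Government deposits −$17B
Commercial banking system:
  Assets:      Reserves at CB +$47B, Securities −$42B
  Liabilities: Checkable deposits +$17B, Borrowings from CB −$12B
So the change in checkable deposits held by the non-bank public at commercial banks is +$17 billion.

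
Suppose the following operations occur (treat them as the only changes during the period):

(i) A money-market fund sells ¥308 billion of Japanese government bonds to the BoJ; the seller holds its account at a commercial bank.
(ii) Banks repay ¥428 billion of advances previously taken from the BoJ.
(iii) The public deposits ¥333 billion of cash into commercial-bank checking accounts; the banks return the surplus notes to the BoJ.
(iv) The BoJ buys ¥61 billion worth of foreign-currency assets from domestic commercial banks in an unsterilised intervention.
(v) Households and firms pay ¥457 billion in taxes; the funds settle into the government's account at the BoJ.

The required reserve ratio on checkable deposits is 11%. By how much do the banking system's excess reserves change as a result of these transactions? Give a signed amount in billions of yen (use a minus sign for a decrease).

Asset purchase (from non-banks) ¥308 billion: reserves +¥308B, deposits +¥308B.
Discount-window repayment ¥428 billion: reserves −¥428B, deposits 0.
Currency deposit ¥333 billion: reserves +¥333B, deposits +¥333B.
FX purchase ¥61 billion: reserves +¥61B, deposits 0.
Government account inflow ¥457 billion: reserves −¥457B, deposits −¥457B.
Totals: Δreserves = −¥183B, Δdeposits = +¥184B.
Δrequired reserves = 11% × +¥184B = +¥20.24B.
Δexcess reserves = Δreserves − Δrequired = −¥183B − (+¥20.24B) = -¥203.24 billion.

-¥203.24 billion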